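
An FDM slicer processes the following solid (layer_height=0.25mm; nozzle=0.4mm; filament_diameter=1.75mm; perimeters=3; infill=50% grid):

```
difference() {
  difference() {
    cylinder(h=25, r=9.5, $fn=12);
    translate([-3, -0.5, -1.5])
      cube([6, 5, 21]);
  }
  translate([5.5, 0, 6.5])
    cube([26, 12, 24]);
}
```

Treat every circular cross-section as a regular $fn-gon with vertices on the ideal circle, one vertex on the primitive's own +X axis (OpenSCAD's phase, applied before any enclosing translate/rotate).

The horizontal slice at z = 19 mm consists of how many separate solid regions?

1

At z = 19 mm: the r=9.5 cylinder gives a regular 12-gon of circumradius 9.5 (constant along its height); the 6×5 cube at (-3, -0.5) contributes its full rectangle; Taking the first minus the rest: starting from the r=9.5 cylinder, the 6×5 cube at (-3, -0.5) lies wholly inside it (removes its full 30.00 mm² and its 22.00 mm outline becomes a hole wall) — 1 connected region with 1 hole; the cube at (5.5, 0) (footprint 26×12) is included at this height; Taking the first minus the rest: starting from the result so far, the 26×12 cube at (5.5, 0) partially overlaps it — only the 19.70 mm² overlap (of its 312.00 mm²) is removed, clipping the outline — 1 connected region with 1 hole. The result has 1 disconnected region.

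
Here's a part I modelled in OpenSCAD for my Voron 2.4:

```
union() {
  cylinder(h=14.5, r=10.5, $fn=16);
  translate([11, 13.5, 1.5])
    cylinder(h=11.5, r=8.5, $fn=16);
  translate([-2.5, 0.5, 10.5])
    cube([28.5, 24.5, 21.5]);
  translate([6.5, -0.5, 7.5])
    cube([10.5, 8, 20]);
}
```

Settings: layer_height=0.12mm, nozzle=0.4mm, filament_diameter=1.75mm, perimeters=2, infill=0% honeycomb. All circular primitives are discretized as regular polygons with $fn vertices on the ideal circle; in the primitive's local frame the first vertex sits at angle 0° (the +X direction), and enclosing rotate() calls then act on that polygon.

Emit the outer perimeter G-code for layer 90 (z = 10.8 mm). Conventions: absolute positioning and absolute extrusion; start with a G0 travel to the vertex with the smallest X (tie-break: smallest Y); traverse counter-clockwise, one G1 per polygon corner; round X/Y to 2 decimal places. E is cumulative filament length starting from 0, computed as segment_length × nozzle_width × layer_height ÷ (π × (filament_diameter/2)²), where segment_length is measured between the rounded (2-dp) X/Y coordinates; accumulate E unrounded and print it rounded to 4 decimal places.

G0 X-10.50 Y0.00 Z10.80
G1 X-9.70 Y-4.02 E0.0818
G1 X-7.42 Y-7.42 E0.1635
G1 X-4.02 Y-9.70 E0.2452
G1 X0.00 Y-10.50 E0.3270
G1 X4.02 Y-9.70 E0.4088
G1 X7.42 Y-7.42 E0.4905
G1 X9.70 Y-4.02 E0.5722
G1 X10.40 Y-0.50 E0.6438
G1 X17.00 Y-0.50 E0.7755
G1 X17.00 Y0.50 E0.7955
G1 X26.00 Y0.50 E0.9751
G1 X26.00 Y25.00 E1.4640
G1 X-2.50 Y25.00 E2.0327
G1 X-2.50 Y10.00 E2.3321
G1 X-4.02 Y9.70 E2.3630
G1 X-7.42 Y7.42 E2.4447
G1 X-9.70 Y4.02 E2.5264
G1 X-10.50 Y0.00 E2.6082

At z = 10.8 mm: the cylinder: section is a regular 16-gon, circumradius r=10.5; the r=8.5 cylinder at (11, 13.5) gives a regular 16-gon of circumradius 8.5 (constant along its height); the cube at (-2.5, 0.5) is present — its section is the full 28.5×24.5 rectangle; the cube at (6.5, -0.5) (footprint 10.5×8) is included at this height; Combining (union): the regions partially overlap (shared area 402.18 mm²), so overlapping operands fuse into one piece — 1 connected region. The outline is a single polygon with 18 vertices. Extrusion per mm of travel: 0.4 × 0.12 / (π × 0.875²) = 0.019956. Accumulating E over each segment gives final E = 2.6082.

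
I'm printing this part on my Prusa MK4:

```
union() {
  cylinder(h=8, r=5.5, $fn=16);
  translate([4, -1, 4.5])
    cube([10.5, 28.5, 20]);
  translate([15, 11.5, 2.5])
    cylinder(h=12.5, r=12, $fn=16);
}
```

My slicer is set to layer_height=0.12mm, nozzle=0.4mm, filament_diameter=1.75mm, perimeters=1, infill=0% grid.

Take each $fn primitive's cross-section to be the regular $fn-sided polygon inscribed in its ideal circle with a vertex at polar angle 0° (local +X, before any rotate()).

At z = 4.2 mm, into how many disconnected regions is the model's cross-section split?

At z = 4.2 mm: the r=5.5 cylinder contributes a regular 16-gon of circumradius 5.5; the cube at (4, -1) does not reach this height (z outside [4.5, 24.5]); the r=12 cylinder at (15, 11.5) gives a regular 16-gon of circumradius 12 (constant along its height); Taking the union: the 2 present regions are separate (no shared area or edge), so areas and boundary lengths simply add and each stays a separate island — 2 connected regions. The result has 2 disconnected regions.

2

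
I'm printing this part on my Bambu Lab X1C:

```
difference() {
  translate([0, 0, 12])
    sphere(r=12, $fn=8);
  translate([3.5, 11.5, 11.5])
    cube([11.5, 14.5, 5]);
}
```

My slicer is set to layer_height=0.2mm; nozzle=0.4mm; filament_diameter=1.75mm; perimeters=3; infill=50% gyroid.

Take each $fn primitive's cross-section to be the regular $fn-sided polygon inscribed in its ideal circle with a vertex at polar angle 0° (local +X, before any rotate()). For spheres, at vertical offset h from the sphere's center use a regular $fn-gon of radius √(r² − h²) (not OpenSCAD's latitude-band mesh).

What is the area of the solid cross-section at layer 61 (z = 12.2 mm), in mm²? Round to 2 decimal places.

At z = 12.2 mm: the sphere: section is a regular 8-gon, circumradius = √(r²−h²) = √(12²−0.2²) = 11.998 (area = (8/2)·11.998²·sin(360°/8) = 407.18 mm²); the cube at (3.5, 11.5) is present — its section is the full 11.5×14.5 rectangle (area 166.75 mm²); After the difference (first − rest): starting from the r=12 sphere (407.18 mm²), the 11.5×14.5 cube at (3.5, 11.5) misses the remaining region (no effect) — area = 407.18 mm². Overall, the cross-section is a single solid region. Net area = 407.18 mm².

407.18 mm²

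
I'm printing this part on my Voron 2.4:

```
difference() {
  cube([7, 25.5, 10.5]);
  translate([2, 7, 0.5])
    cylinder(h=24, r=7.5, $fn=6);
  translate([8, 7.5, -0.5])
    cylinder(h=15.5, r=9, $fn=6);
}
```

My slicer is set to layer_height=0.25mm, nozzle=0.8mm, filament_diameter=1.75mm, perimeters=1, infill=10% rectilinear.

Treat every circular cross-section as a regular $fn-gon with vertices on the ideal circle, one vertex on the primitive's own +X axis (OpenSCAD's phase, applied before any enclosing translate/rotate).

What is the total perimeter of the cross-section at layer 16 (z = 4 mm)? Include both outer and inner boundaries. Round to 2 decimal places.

At z = 4 mm: the cube is present — its section is the full 7×25.5 rectangle (perimeter 65.00 mm); the r=7.5 cylinder at (2, 7) gives a regular 6-gon of circumradius 7.5 (constant along its height) (perimeter = 2·6·7.500·sin(180°/6) = 45.00 mm); the r=9 cylinder at (8, 7.5) gives a regular 6-gon of circumradius 9 (constant along its height) (perimeter = 2·6·9.000·sin(180°/6) = 54.00 mm); After the difference (first − rest): starting from the 7×25.5 cube, the r=7.5 cylinder at (2, 7) partially overlaps it — only the 88.23 mm² overlap (of its 146.14 mm²) is removed, clipping the outline; the r=9 cylinder at (8, 7.5) partially overlaps it — only the 11.86 mm² overlap (of its 210.44 mm²) is removed, clipping the outline — boundary = 44.71 mm. Overall, the cross-section has 2 separate islands. Total boundary length (outer) = 44.71 mm.

44.71 mm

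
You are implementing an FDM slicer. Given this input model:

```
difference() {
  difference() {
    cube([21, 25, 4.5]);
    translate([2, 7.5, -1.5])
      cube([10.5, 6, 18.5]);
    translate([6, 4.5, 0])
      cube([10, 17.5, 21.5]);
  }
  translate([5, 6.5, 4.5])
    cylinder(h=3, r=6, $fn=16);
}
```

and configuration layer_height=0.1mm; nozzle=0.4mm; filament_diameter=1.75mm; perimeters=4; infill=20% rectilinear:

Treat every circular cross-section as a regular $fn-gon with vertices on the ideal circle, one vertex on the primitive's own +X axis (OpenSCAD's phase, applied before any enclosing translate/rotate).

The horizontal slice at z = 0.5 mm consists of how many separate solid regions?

1

At z = 0.5 mm: the cube (footprint 21×25) is included at this height; the 10.5×6 cube at (2, 7.5) contributes its full rectangle; the cube at (6, 4.5) is present — its section is the full 10×17.5 rectangle; Taking the first minus the rest: starting from the 21×25 cube, the 10.5×6 cube at (2, 7.5) lies wholly inside it (removes its full 63.00 mm² and its 33.00 mm outline becomes a hole wall); the 10×17.5 cube at (6, 4.5) partially overlaps it — only the 136.00 mm² overlap (of its 175.00 mm²) is removed, clipping the outline — 1 connected region with 1 hole; the cylinder at (5, 6.5) is not intersected at this z (z outside [4.5, 7.5]); After the difference (first − rest): none of the subtracted shapes is present at this height, so that combined region is unchanged — 1 connected region with 1 hole. The result has 1 disconnected region.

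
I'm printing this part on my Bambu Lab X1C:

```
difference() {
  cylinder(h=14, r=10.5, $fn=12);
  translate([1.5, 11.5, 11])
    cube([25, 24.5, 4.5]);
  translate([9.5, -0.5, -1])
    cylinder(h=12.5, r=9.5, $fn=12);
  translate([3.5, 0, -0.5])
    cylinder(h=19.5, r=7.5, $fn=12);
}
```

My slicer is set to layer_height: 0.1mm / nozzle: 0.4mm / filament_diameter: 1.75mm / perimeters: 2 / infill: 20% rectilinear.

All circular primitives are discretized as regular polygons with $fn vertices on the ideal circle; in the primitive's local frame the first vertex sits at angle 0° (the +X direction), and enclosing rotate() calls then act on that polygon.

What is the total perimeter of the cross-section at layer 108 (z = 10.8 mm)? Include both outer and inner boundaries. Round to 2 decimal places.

73.86 mm

At z = 10.8 mm: the cylinder: section is a regular 12-gon, circumradius r=10.5 (perimeter = 2·12·10.500·sin(180°/12) = 65.22 mm); the cube at (1.5, 11.5) does not reach this height (z outside [11, 15.5]); the cylinder at (9.5, -0.5): section is a regular 12-gon, circumradius r=9.5 (perimeter = 2·12·9.500·sin(180°/12) = 59.01 mm); the r=7.5 cylinder at (3.5, 0) contributes a regular 12-gon of circumradius 7.5 (perimeter = 2·12·7.500·sin(180°/12) = 46.59 mm); Taking the first minus the rest: starting from the r=10.5 cylinder, the r=9.5 cylinder at (9.5, -0.5) partially overlaps it — only the 121.36 mm² overlap (of its 270.75 mm²) is removed, clipping the outline; the r=7.5 cylinder at (3.5, 0) partially overlaps it — only the 52.62 mm² overlap (of its 168.75 mm²) is removed, clipping the outline — boundary = 73.86 mm. Overall, the cross-section is a single solid region. Total boundary length (outer) = 73.86 mm.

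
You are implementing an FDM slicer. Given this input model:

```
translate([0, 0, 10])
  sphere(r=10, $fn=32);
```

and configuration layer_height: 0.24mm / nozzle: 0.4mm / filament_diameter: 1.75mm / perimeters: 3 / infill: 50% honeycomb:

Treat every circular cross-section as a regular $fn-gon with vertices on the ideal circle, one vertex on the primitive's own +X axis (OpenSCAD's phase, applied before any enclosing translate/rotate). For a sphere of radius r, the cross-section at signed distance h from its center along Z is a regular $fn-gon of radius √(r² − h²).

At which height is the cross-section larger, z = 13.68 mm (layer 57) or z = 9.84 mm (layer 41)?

layer 41 (z = 9.84 mm)

Layer 57 (z = 13.68): the r=10 sphere slices to a regular 32-gon of circumradius 9.298 (√(r²−h²) with h=3.68 from center) (area = (32/2)·9.298²·sin(360°/32) = 269.87 mm²). So its area = 269.87 mm². Layer 41 (z = 9.84): the sphere: section is a regular 32-gon, circumradius = √(r²−h²) = √(10²−0.16²) = 9.999 (area = (32/2)·9.999²·sin(360°/32) = 312.06 mm²). So its area = 312.06 mm². Layer 41 is larger (312.06 vs 269.87 mm²).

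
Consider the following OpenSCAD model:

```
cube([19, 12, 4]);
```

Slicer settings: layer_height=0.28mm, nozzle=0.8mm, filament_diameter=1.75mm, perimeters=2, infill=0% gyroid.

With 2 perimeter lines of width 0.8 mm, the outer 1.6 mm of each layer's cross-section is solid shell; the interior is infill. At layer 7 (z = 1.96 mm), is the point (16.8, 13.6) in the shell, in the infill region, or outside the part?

outside

At z = 1.96 mm: the cube is present — its section is the full 19×12 rectangle. Overall, the cross-section is a single solid region. The nearest boundary edge runs (19.00, 12.00)→(0.00, 12.00); distance from the point to it = 1.60 mm. The point is not inside any of the regions above, so it lies outside the cross-section (1.60 mm from the nearest boundary).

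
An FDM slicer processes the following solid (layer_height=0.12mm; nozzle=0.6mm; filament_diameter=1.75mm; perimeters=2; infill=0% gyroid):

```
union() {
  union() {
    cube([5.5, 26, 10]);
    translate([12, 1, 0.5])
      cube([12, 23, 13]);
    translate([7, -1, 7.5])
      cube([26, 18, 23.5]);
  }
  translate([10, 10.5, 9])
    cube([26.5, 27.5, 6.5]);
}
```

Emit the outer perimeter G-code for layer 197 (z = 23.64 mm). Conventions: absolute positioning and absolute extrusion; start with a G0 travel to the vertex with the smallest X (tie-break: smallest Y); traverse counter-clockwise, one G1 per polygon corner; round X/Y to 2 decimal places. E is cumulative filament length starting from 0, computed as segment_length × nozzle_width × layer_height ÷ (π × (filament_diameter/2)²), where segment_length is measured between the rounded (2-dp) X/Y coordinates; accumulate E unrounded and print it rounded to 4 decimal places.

G0 X7.00 Y-1.00 Z23.64
G1 X33.00 Y-1.00 E0.7783
G1 X33.00 Y17.00 E1.3171
G1 X7.00 Y17.00 E2.0954
G1 X7.00 Y-1.00 E2.6342

At z = 23.64 mm: the cube is not intersected at this z (z outside [0, 10]); the cube at (12, 1) does not reach this height (z outside [0.5, 13.5]); the 26×18 cube at (7, -1) contributes its full rectangle; Taking the union: only the 26×18 cube at (7, -1) is present, so the union is just that shape — 1 connected region; the cube at (10, 10.5) does not reach this height (z outside [9, 15.5]); Taking the union: only that combined region is present, so the union is just that shape — 1 connected region. The outline is a single polygon with 4 vertices. Extrusion per mm of travel: 0.6 × 0.12 / (π × 0.875²) = 0.029934. Accumulating E over each segment gives final E = 2.6342.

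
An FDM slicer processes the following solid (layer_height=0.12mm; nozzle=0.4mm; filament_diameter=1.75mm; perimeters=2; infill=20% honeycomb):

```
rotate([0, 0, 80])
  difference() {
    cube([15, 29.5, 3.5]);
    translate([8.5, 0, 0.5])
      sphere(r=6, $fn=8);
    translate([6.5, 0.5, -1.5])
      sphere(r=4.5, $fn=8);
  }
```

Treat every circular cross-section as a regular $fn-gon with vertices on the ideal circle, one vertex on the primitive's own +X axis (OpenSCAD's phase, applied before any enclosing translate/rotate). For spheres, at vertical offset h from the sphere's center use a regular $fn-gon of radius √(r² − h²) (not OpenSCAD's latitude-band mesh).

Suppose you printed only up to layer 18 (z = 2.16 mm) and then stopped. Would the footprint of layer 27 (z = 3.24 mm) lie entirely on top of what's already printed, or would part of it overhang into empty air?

Compare the two slices. At z = 2.16: the 15×29.5 cube contributes its full rectangle (area 442.50 mm²); the sphere at (8.5, 0): section is a regular 8-gon, circumradius = √(r²−h²) = √(6²−1.66²) = 5.766 (area = (8/2)·5.766²·sin(360°/8) = 94.03 mm²); the sphere at (6.5, 0.5): section is a regular 8-gon, circumradius = √(r²−h²) = √(4.5²−3.66²) = 2.618 (area = (8/2)·2.618²·sin(360°/8) = 19.39 mm²); Taking the first minus the rest: starting from the 15×29.5 cube (442.50 mm²), the r=6 sphere at (8.5, 0) partially overlaps it — only the 47.01 mm² overlap (of its 94.03 mm²) is removed, clipping the outline; the r=4.5 sphere at (6.5, 0.5) misses the remaining region (no effect) — area = 395.49 mm²; (rotated 80° about Z; rotation is an isometry so areas/perimeters/island counts are preserved). At z = 3.24: the cube (footprint 15×29.5) is included at this height (area 442.50 mm²); the r=6 sphere at (8.5, 0) contributes a regular 8-gon of circumradius √(6²−2.74²) = 5.338 (area = (8/2)·5.338²·sin(360°/8) = 80.59 mm²); the sphere at (6.5, 0.5) is not intersected at this z (|z−center|=4.740 > r=4.5); Taking the first minus the rest: starting from the 15×29.5 cube (442.50 mm²), the r=6 sphere at (8.5, 0) partially overlaps it — only the 40.29 mm² overlap (of its 80.59 mm²) is removed, clipping the outline — area = 402.21 mm²; (whole slice rotated 80° about Z — lengths, areas and connectivity unchanged). Checking containment: at z = 3.24 the cross-section extends beyond the z = 2.16 cross-section by about 6.72 mm².

part overhangs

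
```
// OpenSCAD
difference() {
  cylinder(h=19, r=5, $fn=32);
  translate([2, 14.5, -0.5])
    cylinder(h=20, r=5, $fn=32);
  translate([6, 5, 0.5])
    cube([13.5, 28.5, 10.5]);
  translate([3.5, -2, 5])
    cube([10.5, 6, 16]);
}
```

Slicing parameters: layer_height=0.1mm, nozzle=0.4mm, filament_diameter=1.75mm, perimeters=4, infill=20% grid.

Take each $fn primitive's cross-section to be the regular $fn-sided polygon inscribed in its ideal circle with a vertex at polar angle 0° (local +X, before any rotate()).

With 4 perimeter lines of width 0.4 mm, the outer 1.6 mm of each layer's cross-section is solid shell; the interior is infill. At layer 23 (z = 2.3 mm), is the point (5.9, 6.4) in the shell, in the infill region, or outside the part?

outside

At z = 2.3 mm: the r=5 cylinder contributes a regular 32-gon of circumradius 5; the r=5 cylinder at (2, 14.5) gives a regular 32-gon of circumradius 5 (constant along its height); the cube at (6, 5) (footprint 13.5×28.5) is included at this height; the cube at (3.5, -2) is not intersected at this z (z outside [5, 21]); After the difference (first − rest): starting from the r=5 cylinder, the r=5 cylinder at (2, 14.5) misses the remaining region (no effect); the 13.5×28.5 cube at (6, 5) misses the remaining region (no effect) — 1 connected region. Overall, the cross-section is a single solid region. The nearest boundary edge runs (2.78, 4.16)→(3.54, 3.54); distance from the point to it = 3.71 mm. The point is not inside any of the regions above, so it lies outside the cross-section (3.71 mm from the nearest boundary).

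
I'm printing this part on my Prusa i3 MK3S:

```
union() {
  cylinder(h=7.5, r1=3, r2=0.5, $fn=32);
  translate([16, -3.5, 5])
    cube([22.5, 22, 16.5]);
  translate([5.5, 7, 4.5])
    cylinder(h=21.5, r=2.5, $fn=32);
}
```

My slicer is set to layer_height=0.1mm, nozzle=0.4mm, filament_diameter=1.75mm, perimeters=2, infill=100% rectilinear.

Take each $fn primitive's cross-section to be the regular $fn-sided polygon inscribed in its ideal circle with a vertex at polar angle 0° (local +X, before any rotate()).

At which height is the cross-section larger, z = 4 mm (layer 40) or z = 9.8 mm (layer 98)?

layer 98 (z = 9.8 mm)

Layer 40 (z = 4): the cone: at t=0.533 of its height the radius interpolates to r₁+(r₂−r₁)t = 1.667, giving a regular 32-gon of that circumradius (area = (32/2)·1.667²·sin(360°/32) = 8.67 mm²); the cube at (16, -3.5) is not intersected at this z (z outside [5, 21.5]); the cylinder at (5.5, 7) is not intersected at this z (z outside [4.5, 26]); Merging all regions: only the cone is present, so the union is just that shape — area = 8.67 mm². So its area = 8.67 mm². Layer 98 (z = 9.8): the cone is absent (z outside [0, 7.5]); the 22.5×22 cube at (16, -3.5) contributes its full rectangle (area 495.00 mm²); the r=2.5 cylinder at (5.5, 7) contributes a regular 32-gon of circumradius 2.5 (area = (32/2)·2.500²·sin(360°/32) = 19.51 mm²); Merging all regions: the 2 present regions are separate (no shared area or edge), so areas and boundary lengths simply add and each stays a separate island — area = 514.51 mm². So its area = 514.51 mm². Layer 98 is larger (514.51 vs 8.67 mm²).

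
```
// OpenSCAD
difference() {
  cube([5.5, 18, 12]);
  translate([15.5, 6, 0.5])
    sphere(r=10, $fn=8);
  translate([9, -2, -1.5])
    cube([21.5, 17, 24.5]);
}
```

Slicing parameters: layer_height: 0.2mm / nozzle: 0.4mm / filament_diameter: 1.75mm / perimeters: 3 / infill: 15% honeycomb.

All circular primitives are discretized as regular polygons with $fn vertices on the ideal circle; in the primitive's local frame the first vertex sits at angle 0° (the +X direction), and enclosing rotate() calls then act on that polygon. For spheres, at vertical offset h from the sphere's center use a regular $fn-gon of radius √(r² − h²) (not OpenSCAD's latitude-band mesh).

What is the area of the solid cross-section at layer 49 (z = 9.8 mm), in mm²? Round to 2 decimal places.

At z = 9.8 mm: the cube is present — its section is the full 5.5×18 rectangle (area 99.00 mm²); the sphere at (15.5, 6): section is a regular 8-gon, circumradius = √(r²−h²) = √(10²−9.3²) = 3.676 (area = (8/2)·3.676²·sin(360°/8) = 38.21 mm²); the cube at (9, -2) is present — its section is the full 21.5×17 rectangle (area 365.50 mm²); After the difference (first − rest): starting from the 5.5×18 cube (99.00 mm²), the r=10 sphere at (15.5, 6) misses the remaining region (no effect); the 21.5×17 cube at (9, -2) misses the remaining region (no effect) — area = 99.00 mm². Overall, the cross-section is a single solid region. Net area = 99.00 mm².

99.00 mm²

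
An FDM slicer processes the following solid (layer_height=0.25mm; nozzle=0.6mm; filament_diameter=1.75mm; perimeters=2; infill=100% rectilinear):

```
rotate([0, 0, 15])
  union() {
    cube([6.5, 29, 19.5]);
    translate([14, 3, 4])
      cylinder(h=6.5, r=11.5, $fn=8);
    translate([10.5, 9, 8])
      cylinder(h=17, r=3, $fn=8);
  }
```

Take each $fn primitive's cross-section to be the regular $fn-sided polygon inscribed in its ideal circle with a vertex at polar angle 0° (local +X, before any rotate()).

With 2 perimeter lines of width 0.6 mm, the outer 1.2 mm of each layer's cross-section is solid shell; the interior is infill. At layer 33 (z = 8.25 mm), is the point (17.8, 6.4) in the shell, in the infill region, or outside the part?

At z = 8.25 mm: the cube is present — its section is the full 6.5×29 rectangle; the cylinder at (14, 3): section is a regular 8-gon, circumradius r=11.5; the r=3 cylinder at (10.5, 9) gives a regular 8-gon of circumradius 3 (constant along its height); Merging all regions: the regions partially overlap (shared area 54.51 mm²), so overlapping operands fuse into one piece — 1 connected region; (rotated 15° about Z; rotation is an isometry so areas/perimeters/island counts are preserved). Overall, the cross-section is a single solid region. Undo the 15° rotation: the query point maps to (18.850, 1.575) in the un-rotated model frame. The nearest boundary edge runs (25.50, 3.00)→(22.13, -5.13); distance from the point to it = 5.60 mm. The point is inside the cross-section and 5.60 mm from the nearest boundary — more than the 1.2 mm shell width (2 × 0.6), so it's in the infill interior.

infill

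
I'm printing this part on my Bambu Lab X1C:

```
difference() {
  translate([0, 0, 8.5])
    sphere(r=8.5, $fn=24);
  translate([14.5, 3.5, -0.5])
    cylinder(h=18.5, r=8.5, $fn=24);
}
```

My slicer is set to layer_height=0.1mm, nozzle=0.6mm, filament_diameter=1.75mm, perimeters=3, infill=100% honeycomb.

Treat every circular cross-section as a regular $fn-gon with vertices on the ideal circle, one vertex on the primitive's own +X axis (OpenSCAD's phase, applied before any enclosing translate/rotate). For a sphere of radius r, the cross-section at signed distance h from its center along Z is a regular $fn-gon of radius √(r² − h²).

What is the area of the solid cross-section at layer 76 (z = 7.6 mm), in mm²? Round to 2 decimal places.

At z = 7.6 mm: the r=8.5 sphere slices to a regular 24-gon of circumradius 8.452 (√(r²−h²) with h=0.9 from center) (area = (24/2)·8.452²·sin(360°/24) = 221.88 mm²); the r=8.5 cylinder at (14.5, 3.5) contributes a regular 24-gon of circumradius 8.5 (area = (24/2)·8.500²·sin(360°/24) = 224.40 mm²); Subtracting the remaining from the first: starting from the r=8.5 sphere (221.88 mm²), the r=8.5 cylinder at (14.5, 3.5) partially overlaps it — only the 10.24 mm² overlap (of its 224.40 mm²) is removed, clipping the outline — area = 211.64 mm². Overall, the cross-section is a single solid region. Net area = 211.64 mm².

211.64 mm²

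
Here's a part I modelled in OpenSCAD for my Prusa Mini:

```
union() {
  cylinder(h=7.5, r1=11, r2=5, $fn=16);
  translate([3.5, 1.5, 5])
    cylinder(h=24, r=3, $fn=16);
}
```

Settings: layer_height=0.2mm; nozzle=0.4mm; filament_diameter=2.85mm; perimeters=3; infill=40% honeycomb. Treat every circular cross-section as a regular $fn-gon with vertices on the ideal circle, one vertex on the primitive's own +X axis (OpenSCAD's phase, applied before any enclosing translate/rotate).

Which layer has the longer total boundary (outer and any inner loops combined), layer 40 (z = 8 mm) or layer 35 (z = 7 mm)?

layer 35 (z = 7 mm)

Layer 40 (z = 8): the cone is not intersected at this z (z outside [0, 7.5]); the r=3 cylinder at (3.5, 1.5) contributes a regular 16-gon of circumradius 3 (perimeter = 2·16·3.000·sin(180°/16) = 18.73 mm); Combining (union): only the r=3 cylinder at (3.5, 1.5) is present, so the union is just that shape — boundary = 18.73 mm. So its perimeter = 18.73 mm. Layer 35 (z = 7): the cone contributes a regular 16-gon of circumradius 5.400 (interpolated between r1=11 and r2=5 at t=0.933) (perimeter = 2·16·5.400·sin(180°/16) = 33.71 mm); the r=3 cylinder at (3.5, 1.5) gives a regular 16-gon of circumradius 3 (constant along its height) (perimeter = 2·16·3.000·sin(180°/16) = 18.73 mm); Merging all regions: the regions partially overlap (shared area 21.06 mm²), so the edge portions inside another operand are dropped and the merged outline is re-measured after clipping — boundary = 35.61 mm. So its perimeter = 35.61 mm. Layer 35 is larger (35.61 vs 18.73 mm).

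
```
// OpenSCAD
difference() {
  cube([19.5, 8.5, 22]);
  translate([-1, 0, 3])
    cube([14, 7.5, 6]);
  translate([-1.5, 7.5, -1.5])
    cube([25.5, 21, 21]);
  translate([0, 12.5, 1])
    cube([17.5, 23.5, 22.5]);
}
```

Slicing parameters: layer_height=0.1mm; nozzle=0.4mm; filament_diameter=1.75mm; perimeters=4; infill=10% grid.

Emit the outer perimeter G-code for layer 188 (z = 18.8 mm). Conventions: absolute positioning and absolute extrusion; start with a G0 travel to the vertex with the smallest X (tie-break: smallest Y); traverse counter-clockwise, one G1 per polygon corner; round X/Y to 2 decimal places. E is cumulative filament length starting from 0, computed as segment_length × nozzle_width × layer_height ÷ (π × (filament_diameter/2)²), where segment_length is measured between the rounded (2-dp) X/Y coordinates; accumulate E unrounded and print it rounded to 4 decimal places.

G0 X0.00 Y0.00 Z18.80
G1 X19.50 Y0.00 E0.3243
G1 X19.50 Y7.50 E0.4490
G1 X0.00 Y7.50 E0.7733
G1 X0.00 Y0.00 E0.8980

At z = 18.8 mm: the cube (footprint 19.5×8.5) is included at this height; the cube at (-1, 0) is absent (z outside [3, 9]); the cube at (-1.5, 7.5) is present — its section is the full 25.5×21 rectangle; the 17.5×23.5 cube at (0, 12.5) contributes its full rectangle; Subtracting the remaining from the first: starting from the 19.5×8.5 cube, the 25.5×21 cube at (-1.5, 7.5) partially overlaps it — only the 19.50 mm² overlap (of its 535.50 mm²) is removed, clipping the outline; the 17.5×23.5 cube at (0, 12.5) misses the remaining region (no effect) — 1 connected region. The outline is a single polygon with 4 vertices. Extrusion per mm of travel: 0.4 × 0.1 / (π × 0.875²) = 0.016630. Accumulating E over each segment gives final E = 0.8980.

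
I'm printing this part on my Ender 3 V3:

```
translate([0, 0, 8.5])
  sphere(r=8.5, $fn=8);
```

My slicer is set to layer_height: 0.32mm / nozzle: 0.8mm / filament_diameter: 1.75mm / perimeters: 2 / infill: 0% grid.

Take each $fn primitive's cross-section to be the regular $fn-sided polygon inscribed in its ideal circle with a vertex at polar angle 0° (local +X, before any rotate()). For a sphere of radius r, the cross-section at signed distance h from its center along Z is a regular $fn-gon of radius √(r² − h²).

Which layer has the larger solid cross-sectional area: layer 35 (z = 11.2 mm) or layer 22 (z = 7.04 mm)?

layer 22 (z = 7.04 mm)

Layer 35 (z = 11.2): the sphere: section is a regular 8-gon, circumradius = √(r²−h²) = √(8.5²−2.7²) = 8.060 (area = (8/2)·8.060²·sin(360°/8) = 183.73 mm²). So its area = 183.73 mm². Layer 22 (z = 7.04): the r=8.5 sphere slices to a regular 8-gon of circumradius 8.374 (√(r²−h²) with h=1.46 from center) (area = (8/2)·8.374²·sin(360°/8) = 198.32 mm²). So its area = 198.32 mm². Layer 22 is larger (198.32 vs 183.73 mm²).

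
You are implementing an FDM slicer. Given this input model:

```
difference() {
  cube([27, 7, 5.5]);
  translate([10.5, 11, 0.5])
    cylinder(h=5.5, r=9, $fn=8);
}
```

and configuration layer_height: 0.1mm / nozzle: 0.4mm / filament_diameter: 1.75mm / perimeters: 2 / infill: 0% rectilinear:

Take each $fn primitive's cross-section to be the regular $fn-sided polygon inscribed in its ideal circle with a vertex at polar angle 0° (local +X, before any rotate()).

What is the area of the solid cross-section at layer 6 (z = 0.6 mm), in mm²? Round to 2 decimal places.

139.82 mm²

At z = 0.6 mm: the cube is present — its section is the full 27×7 rectangle (area 189.00 mm²); the cylinder at (10.5, 11): section is a regular 8-gon, circumradius r=9 (area = (8/2)·9.000²·sin(360°/8) = 229.10 mm²); After the difference (first − rest): starting from the 27×7 cube (189.00 mm²), the r=9 cylinder at (10.5, 11) partially overlaps it — only the 49.18 mm² overlap (of its 229.10 mm²) is removed, clipping the outline — area = 139.82 mm². Overall, the cross-section is a single solid region. Net area = 139.82 mm².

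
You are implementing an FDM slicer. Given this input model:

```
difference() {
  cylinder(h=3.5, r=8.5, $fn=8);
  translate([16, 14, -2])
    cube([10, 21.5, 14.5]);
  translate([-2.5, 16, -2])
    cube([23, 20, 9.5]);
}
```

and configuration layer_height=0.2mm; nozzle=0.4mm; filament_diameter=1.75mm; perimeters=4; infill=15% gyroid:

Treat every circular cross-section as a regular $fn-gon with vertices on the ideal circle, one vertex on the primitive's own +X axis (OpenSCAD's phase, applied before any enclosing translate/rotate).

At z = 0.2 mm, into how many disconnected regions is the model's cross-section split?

At z = 0.2 mm: the r=8.5 cylinder gives a regular 8-gon of circumradius 8.5 (constant along its height); the cube at (16, 14) (footprint 10×21.5) is included at this height; the cube at (-2.5, 16) (footprint 23×20) is included at this height; After the difference (first − rest): starting from the r=8.5 cylinder, the 10×21.5 cube at (16, 14) misses the remaining region (no effect); the 23×20 cube at (-2.5, 16) misses the remaining region (no effect) — 1 connected region. The result has 1 disconnected region.

1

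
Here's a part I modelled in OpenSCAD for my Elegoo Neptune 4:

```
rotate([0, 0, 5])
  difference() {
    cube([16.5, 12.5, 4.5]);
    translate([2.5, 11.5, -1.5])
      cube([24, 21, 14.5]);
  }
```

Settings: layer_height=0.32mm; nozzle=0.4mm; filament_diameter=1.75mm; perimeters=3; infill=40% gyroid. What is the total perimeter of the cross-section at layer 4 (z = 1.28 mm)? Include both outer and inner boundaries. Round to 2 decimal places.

At z = 1.28 mm: the 16.5×12.5 cube contributes its full rectangle (perimeter 58.00 mm); the cube at (2.5, 11.5) (footprint 24×21) is included at this height (perimeter 90.00 mm); Subtracting the remaining from the first: starting from the 16.5×12.5 cube, the 24×21 cube at (2.5, 11.5) partially overlaps it — only the 14.00 mm² overlap (of its 504.00 mm²) is removed, clipping the outline — boundary = 58.00 mm; (whole slice rotated 5° about Z — lengths, areas and connectivity unchanged). Overall, the cross-section is a single solid region. Total boundary length (outer) = 58.00 mm.

58.00 mm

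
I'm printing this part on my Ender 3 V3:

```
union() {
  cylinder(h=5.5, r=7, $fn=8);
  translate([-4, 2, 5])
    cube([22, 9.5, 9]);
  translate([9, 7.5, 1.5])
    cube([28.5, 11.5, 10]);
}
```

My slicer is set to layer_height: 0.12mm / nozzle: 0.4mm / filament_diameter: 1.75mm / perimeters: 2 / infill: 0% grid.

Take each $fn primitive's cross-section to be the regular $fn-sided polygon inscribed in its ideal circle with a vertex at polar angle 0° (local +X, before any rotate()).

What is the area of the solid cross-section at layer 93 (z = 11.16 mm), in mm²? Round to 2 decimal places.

At z = 11.16 mm: the cylinder is not intersected at this z (z outside [0, 5.5]); the cube at (-4, 2) is present — its section is the full 22×9.5 rectangle (area 209.00 mm²); the 28.5×11.5 cube at (9, 7.5) contributes its full rectangle (area 327.75 mm²); Combining (union): the regions partially overlap — summed areas 536.75 mm² minus the doubly-counted overlap 36.00 mm² gives 500.75 mm² — area = 500.75 mm². Overall, the cross-section is a single solid region. Net area = 500.75 mm².

500.75 mm²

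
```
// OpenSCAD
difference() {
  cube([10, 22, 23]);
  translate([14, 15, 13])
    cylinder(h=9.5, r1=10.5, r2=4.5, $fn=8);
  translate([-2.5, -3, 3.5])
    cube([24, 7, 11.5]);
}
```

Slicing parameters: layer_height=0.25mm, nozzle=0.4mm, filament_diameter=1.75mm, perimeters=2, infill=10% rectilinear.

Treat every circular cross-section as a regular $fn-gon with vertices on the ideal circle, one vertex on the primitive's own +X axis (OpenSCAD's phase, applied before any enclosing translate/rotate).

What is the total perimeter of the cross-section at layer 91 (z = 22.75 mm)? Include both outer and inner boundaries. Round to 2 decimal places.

64.00 mm

At z = 22.75 mm: the cube (footprint 10×22) is included at this height (perimeter 64.00 mm); the cone at (14, 15) does not reach this height (z outside [13, 22.5]); the cube at (-2.5, -3) is absent (z outside [3.5, 15]); After the difference (first − rest): none of the subtracted shapes is present at this height, so the 10×22 cube is unchanged — boundary = 64.00 mm. Overall, the cross-section is a single solid region. Total boundary length (outer) = 64.00 mm.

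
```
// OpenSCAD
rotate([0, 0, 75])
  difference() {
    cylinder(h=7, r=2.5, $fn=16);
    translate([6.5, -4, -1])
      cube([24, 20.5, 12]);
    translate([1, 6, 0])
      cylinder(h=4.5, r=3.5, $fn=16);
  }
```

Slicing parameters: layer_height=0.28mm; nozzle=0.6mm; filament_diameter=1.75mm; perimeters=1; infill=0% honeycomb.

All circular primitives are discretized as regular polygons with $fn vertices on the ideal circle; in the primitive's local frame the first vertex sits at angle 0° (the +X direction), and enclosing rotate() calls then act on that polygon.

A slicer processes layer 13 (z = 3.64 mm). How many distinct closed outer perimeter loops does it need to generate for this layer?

At z = 3.64 mm: the r=2.5 cylinder gives a regular 16-gon of circumradius 2.5 (constant along its height); the cube at (6.5, -4) (footprint 24×20.5) is included at this height; the r=3.5 cylinder at (1, 6) contributes a regular 16-gon of circumradius 3.5; Taking the first minus the rest: starting from the r=2.5 cylinder, the 24×20.5 cube at (6.5, -4) misses the remaining region (no effect); the r=3.5 cylinder at (1, 6) misses the remaining region (no effect) — 1 connected region; (whole slice rotated 75° about Z — lengths, areas and connectivity unchanged). The result has 1 disconnected region.

1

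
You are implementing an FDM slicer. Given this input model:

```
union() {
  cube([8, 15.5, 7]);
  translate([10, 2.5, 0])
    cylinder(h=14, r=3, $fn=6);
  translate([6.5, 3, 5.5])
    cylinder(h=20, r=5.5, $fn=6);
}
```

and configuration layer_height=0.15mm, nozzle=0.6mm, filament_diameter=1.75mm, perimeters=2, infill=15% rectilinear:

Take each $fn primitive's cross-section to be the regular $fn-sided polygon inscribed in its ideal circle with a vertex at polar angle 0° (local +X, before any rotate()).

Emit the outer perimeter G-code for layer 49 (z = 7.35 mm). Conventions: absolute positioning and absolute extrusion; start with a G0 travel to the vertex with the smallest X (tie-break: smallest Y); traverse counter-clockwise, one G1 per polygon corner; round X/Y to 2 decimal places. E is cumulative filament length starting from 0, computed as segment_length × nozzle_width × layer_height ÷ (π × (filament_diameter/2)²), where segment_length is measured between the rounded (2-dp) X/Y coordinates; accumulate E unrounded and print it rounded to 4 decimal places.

At z = 7.35 mm: the cube is not intersected at this z (z outside [0, 7]); the r=3 cylinder at (10, 2.5) gives a regular 6-gon of circumradius 3 (constant along its height); the r=5.5 cylinder at (6.5, 3) gives a regular 6-gon of circumradius 5.5 (constant along its height); Combining (union): the regions partially overlap (shared area 18.04 mm²), so overlapping operands fuse into one piece — 1 connected region. The outline is a single polygon with 10 vertices. Extrusion per mm of travel: 0.6 × 0.15 / (π × 0.875²) = 0.037418. Accumulating E over each segment gives final E = 1.3092.

G0 X1.00 Y3.00 Z7.35
G1 X3.75 Y-1.76 E0.2057
G1 X9.25 Y-1.76 E0.4115
G1 X10.21 Y-0.10 E0.4832
G1 X11.50 Y-0.10 E0.5315
G1 X13.00 Y2.50 E0.6438
G1 X11.50 Y5.10 E0.7561
G1 X10.79 Y5.10 E0.7827
G1 X9.25 Y7.76 E0.8977
G1 X3.75 Y7.76 E1.1035
G1 X1.00 Y3.00 E1.3092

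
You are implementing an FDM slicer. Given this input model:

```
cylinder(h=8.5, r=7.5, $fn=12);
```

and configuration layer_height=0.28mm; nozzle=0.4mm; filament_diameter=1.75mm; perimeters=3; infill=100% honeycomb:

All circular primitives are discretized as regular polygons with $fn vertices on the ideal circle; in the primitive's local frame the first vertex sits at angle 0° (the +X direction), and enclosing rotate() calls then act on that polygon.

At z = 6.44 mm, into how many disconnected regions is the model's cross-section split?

1

At z = 6.44 mm: the r=7.5 cylinder contributes a regular 12-gon of circumradius 7.5. The result has 1 disconnected region.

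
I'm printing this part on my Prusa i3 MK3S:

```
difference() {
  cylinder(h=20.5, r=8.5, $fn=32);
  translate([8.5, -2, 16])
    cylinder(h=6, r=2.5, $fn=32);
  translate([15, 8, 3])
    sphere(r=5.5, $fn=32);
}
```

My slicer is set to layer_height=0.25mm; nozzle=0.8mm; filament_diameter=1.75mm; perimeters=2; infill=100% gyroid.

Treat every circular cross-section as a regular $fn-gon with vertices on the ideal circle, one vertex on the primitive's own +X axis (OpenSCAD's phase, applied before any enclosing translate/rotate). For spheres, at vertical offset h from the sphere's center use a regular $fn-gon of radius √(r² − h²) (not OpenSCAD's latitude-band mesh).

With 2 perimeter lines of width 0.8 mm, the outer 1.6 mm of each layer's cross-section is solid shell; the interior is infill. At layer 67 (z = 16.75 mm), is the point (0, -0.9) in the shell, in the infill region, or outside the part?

At z = 16.75 mm: the r=8.5 cylinder contributes a regular 32-gon of circumradius 8.5; the r=2.5 cylinder at (8.5, -2) contributes a regular 32-gon of circumradius 2.5; the sphere at (15, 8) is not intersected at this z (|z−center|=13.750 > r=5.5); Taking the first minus the rest: starting from the r=8.5 cylinder, the r=2.5 cylinder at (8.5, -2) partially overlaps it — only the 7.88 mm² overlap (of its 19.51 mm²) is removed, clipping the outline — 1 connected region. Overall, the cross-section is a single solid region. The nearest boundary edge runs (6.19, -1.04)→(6.05, -1.51); distance from the point to it = 6.08 mm. The point is inside the cross-section and 6.08 mm from the nearest boundary — more than the 1.6 mm shell width (2 × 0.8), so it's in the infill interior.

infill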